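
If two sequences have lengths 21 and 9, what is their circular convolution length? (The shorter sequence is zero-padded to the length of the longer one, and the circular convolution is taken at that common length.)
Circular convolution (zero-padding the shorter input) has length max(m, n) = max(21, 9) = 21

21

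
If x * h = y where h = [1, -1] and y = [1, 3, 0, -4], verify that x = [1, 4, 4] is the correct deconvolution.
Forward-compute [1, 4, 4] * [1, -1]: y[0] = 1×1 = 1; y[1] = 1×-1 + 4×1 = 3; y[2] = 4×-1 + 4×1 = 0; y[3] = 4×-1 = -4 → [1, 3, 0, -4]. Matches given y = [1, 3, 0, -4], so verified.

Verified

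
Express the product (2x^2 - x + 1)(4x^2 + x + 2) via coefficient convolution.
Ascending coefficients: a = [1, -1, 2], b = [2, 1, 4]. c[0] = 1×2 = 2; c[1] = 1×1 + -1×2 = -1; c[2] = 1×4 + -1×1 + 2×2 = 7; c[3] = -1×4 + 2×1 = -2; c[4] = 2×4 = 8. Result coefficients: [2, -1, 7, -2, 8] → 8x^4 - 2x^3 + 7x^2 - x + 2

8x^4 - 2x^3 + 7x^2 - x + 2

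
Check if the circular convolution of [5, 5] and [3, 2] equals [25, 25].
Recompute circular convolution of [5, 5] and [3, 2]: y[0] = 5×3 + 5×2 = 25; y[1] = 5×2 + 5×3 = 25 → [25, 25]. Given [25, 25] matches, so answer: Yes

Yes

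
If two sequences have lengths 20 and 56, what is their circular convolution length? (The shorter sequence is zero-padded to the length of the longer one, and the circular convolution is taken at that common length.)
Circular convolution (zero-padding the shorter input) has length max(m, n) = max(20, 56) = 56

56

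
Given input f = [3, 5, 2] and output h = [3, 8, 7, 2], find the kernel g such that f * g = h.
Output length 4 = len(f) + len(g) - 1 ⇒ len(g) = 2. Solve g forward using g[k] = (h[k] - Σ_{i≥1} f[i]·g[k-i]) / f[0]: g[0] = h[0] / f[0] = 3 / 3 = 1; g[1] = (h[1] - 5×1) / f[0] = (8 - 5×1) / 3 = 1. So g = [1, 1]. Forward-check [3, 5, 2] * [1, 1]: h[0] = 3×1 = 3; h[1] = 3×1 + 5×1 = 8; h[2] = 5×1 + 2×1 = 7; h[3] = 2×1 = 2 → [3, 8, 7, 2] ✓

[1, 1]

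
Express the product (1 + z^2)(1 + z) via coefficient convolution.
Ascending coefficients: a = [1, 0, 1], b = [1, 1]. c[0] = 1×1 = 1; c[1] = 1×1 + 0×1 = 1; c[2] = 0×1 + 1×1 = 1; c[3] = 1×1 = 1. Result coefficients: [1, 1, 1, 1] → 1 + z + z^2 + z^3

1 + z + z^2 + z^3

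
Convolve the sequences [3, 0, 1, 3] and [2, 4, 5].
y[0] = 3×2 = 6; y[1] = 3×4 + 0×2 = 12; y[2] = 3×5 + 0×4 + 1×2 = 17; y[3] = 0×5 + 1×4 + 3×2 = 10; y[4] = 1×5 + 3×4 = 17; y[5] = 3×5 = 15

[6, 12, 17, 10, 17, 15]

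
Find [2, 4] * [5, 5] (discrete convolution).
y[0] = 2×5 = 10; y[1] = 2×5 + 4×5 = 30; y[2] = 4×5 = 20

[10, 30, 20]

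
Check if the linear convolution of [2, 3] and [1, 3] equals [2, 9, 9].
Recompute linear convolution of [2, 3] and [1, 3]: y[0] = 2×1 = 2; y[1] = 2×3 + 3×1 = 9; y[2] = 3×3 = 9 → [2, 9, 9]. Given [2, 9, 9] matches, so answer: Yes

Yes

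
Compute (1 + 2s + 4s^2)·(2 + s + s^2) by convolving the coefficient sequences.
Ascending coefficients: a = [1, 2, 4], b = [2, 1, 1]. c[0] = 1×2 = 2; c[1] = 1×1 + 2×2 = 5; c[2] = 1×1 + 2×1 + 4×2 = 11; c[3] = 2×1 + 4×1 = 6; c[4] = 4×1 = 4. Result coefficients: [2, 5, 11, 6, 4] → 2 + 5s + 11s^2 + 6s^3 + 4s^4

2 + 5s + 11s^2 + 6s^3 + 4s^4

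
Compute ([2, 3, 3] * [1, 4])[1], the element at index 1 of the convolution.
Use y[k] = Σ_i a[i]·b[k-i] at k=1. y[1] = 2×4 + 3×1 = 11

11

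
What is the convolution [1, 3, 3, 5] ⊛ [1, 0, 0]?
y[0] = 1×1 = 1; y[1] = 1×0 + 3×1 = 3; y[2] = 1×0 + 3×0 + 3×1 = 3; y[3] = 3×0 + 3×0 + 5×1 = 5; y[4] = 3×0 + 5×0 = 0; y[5] = 5×0 = 0

[1, 3, 3, 5, 0, 0]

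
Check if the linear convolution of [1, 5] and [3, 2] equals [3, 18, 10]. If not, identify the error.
Recompute linear convolution of [1, 5] and [3, 2]: y[0] = 1×3 = 3; y[1] = 1×2 + 5×3 = 17; y[2] = 5×2 = 10 → [3, 17, 10]. Compare to given [3, 18, 10]: they differ at index 1: given 18, correct 17, so answer: No

No. Error at index 1: given 18, correct 17.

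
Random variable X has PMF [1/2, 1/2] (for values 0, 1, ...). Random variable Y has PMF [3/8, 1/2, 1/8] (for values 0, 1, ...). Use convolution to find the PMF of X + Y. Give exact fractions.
P(X+Y=k) = Σ_i P(X=i)·P(Y=k-i) — a convolution of [1/2, 1/2] and [3/8, 1/2, 1/8]. P(X+Y=0) = (1/2)×(3/8) = 3/16; P(X+Y=1) = (1/2)×(1/2) + (1/2)×(3/8) = 1/4 + 3/16 = 7/16; P(X+Y=2) = (1/2)×(1/8) + (1/2)×(1/2) = 1/16 + 1/4 = 5/16; P(X+Y=3) = (1/2)×(1/8) = 1/16. PMF: [3/16, 7/16, 5/16, 1/16] (sums to 1 ✓)

[3/16, 7/16, 5/16, 1/16]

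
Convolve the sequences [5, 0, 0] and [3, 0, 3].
y[0] = 5×3 = 15; y[1] = 5×0 + 0×3 = 0; y[2] = 5×3 + 0×0 + 0×3 = 15; y[3] = 0×3 + 0×0 = 0; y[4] = 0×3 = 0

[15, 0, 15, 0, 0]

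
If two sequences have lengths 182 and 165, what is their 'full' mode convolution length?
Linear/full convolution length: m + n - 1 = 182 + 165 - 1 = 346

346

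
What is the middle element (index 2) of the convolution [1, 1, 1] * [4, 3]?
Use y[k] = Σ_i a[i]·b[k-i] at k=2. y[2] = 1×3 + 1×4 = 7

7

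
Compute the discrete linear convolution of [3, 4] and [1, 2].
y[0] = 3×1 = 3; y[1] = 3×2 + 4×1 = 10; y[2] = 4×2 = 8

[3, 10, 8]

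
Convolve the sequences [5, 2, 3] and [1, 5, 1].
y[0] = 5×1 = 5; y[1] = 5×5 + 2×1 = 27; y[2] = 5×1 + 2×5 + 3×1 = 18; y[3] = 2×1 + 3×5 = 17; y[4] = 3×1 = 3

[5, 27, 18, 17, 3]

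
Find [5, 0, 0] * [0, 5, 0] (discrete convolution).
y[0] = 5×0 = 0; y[1] = 5×5 + 0×0 = 25; y[2] = 5×0 + 0×5 + 0×0 = 0; y[3] = 0×0 + 0×5 = 0; y[4] = 0×0 = 0

[0, 25, 0, 0, 0]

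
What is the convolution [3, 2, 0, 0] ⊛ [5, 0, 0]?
y[0] = 3×5 = 15; y[1] = 3×0 + 2×5 = 10; y[2] = 3×0 + 2×0 + 0×5 = 0; y[3] = 2×0 + 0×0 + 0×5 = 0; y[4] = 0×0 + 0×0 = 0; y[5] = 0×0 = 0

[15, 10, 0, 0, 0, 0]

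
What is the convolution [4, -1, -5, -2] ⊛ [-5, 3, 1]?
y[0] = 4×-5 = -20; y[1] = 4×3 + -1×-5 = 17; y[2] = 4×1 + -1×3 + -5×-5 = 26; y[3] = -1×1 + -5×3 + -2×-5 = -6; y[4] = -5×1 + -2×3 = -11; y[5] = -2×1 = -2

[-20, 17, 26, -6, -11, -2]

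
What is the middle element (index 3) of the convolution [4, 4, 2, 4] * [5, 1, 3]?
Use y[k] = Σ_i a[i]·b[k-i] at k=3. y[3] = 4×3 + 2×1 + 4×5 = 34

34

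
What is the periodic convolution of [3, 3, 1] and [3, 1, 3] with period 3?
Use y[k] = Σ_j f[j]·g[(k-j) mod 3]. y[0] = 3×3 + 3×3 + 1×1 = 19; y[1] = 3×1 + 3×3 + 1×3 = 15; y[2] = 3×3 + 3×1 + 1×3 = 15. Result: [19, 15, 15]

[19, 15, 15]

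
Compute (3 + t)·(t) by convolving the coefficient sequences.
Ascending coefficients: a = [3, 1], b = [0, 1]. c[0] = 3×0 = 0; c[1] = 3×1 + 1×0 = 3; c[2] = 1×1 = 1. Result coefficients: [0, 3, 1] → 3t + t^2

3t + t^2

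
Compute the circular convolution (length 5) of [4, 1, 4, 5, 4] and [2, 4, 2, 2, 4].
Use y[k] = Σ_j u[j]·v[(k-j) mod 5]. y[0] = 4×2 + 1×4 + 4×2 + 5×2 + 4×4 = 46; y[1] = 4×4 + 1×2 + 4×4 + 5×2 + 4×2 = 52; y[2] = 4×2 + 1×4 + 4×2 + 5×4 + 4×2 = 48; y[3] = 4×2 + 1×2 + 4×4 + 5×2 + 4×4 = 52; y[4] = 4×4 + 1×2 + 4×2 + 5×4 + 4×2 = 54. Result: [46, 52, 48, 52, 54]

[46, 52, 48, 52, 54]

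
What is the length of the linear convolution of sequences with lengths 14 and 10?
Linear/full convolution length: m + n - 1 = 14 + 10 - 1 = 23

23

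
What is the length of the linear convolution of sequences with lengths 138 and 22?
Linear/full convolution length: m + n - 1 = 138 + 22 - 1 = 159

159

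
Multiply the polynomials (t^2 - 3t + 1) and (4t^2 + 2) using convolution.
Ascending coefficients: a = [1, -3, 1], b = [2, 0, 4]. c[0] = 1×2 = 2; c[1] = 1×0 + -3×2 = -6; c[2] = 1×4 + -3×0 + 1×2 = 6; c[3] = -3×4 + 1×0 = -12; c[4] = 1×4 = 4. Result coefficients: [2, -6, 6, -12, 4] → 4t^4 - 12t^3 + 6t^2 - 6t + 2

4t^4 - 12t^3 + 6t^2 - 6t + 2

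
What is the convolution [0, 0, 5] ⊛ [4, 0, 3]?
y[0] = 0×4 = 0; y[1] = 0×0 + 0×4 = 0; y[2] = 0×3 + 0×0 + 5×4 = 20; y[3] = 0×3 + 5×0 = 0; y[4] = 5×3 = 15

[0, 0, 20, 0, 15]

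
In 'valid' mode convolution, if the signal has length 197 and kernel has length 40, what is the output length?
'Valid' mode counts only positions where the kernel fully overlaps the signal: m - n + 1 = 197 - 40 + 1 = 158

158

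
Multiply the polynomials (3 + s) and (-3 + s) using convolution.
Ascending coefficients: a = [3, 1], b = [-3, 1]. c[0] = 3×-3 = -9; c[1] = 3×1 + 1×-3 = 0; c[2] = 1×1 = 1. Result coefficients: [-9, 0, 1] → -9 + s^2

-9 + s^2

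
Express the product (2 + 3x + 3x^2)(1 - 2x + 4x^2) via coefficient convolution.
Ascending coefficients: a = [2, 3, 3], b = [1, -2, 4]. c[0] = 2×1 = 2; c[1] = 2×-2 + 3×1 = -1; c[2] = 2×4 + 3×-2 + 3×1 = 5; c[3] = 3×4 + 3×-2 = 6; c[4] = 3×4 = 12. Result coefficients: [2, -1, 5, 6, 12] → 2 - x + 5x^2 + 6x^3 + 12x^4

2 - x + 5x^2 + 6x^3 + 12x^4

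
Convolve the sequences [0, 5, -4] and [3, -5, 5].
y[0] = 0×3 = 0; y[1] = 0×-5 + 5×3 = 15; y[2] = 0×5 + 5×-5 + -4×3 = -37; y[3] = 5×5 + -4×-5 = 45; y[4] = -4×5 = -20

[0, 15, -37, 45, -20]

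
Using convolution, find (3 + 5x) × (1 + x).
Ascending coefficients: a = [3, 5], b = [1, 1]. c[0] = 3×1 = 3; c[1] = 3×1 + 5×1 = 8; c[2] = 5×1 = 5. Result coefficients: [3, 8, 5] → 3 + 8x + 5x^2

3 + 8x + 5x^2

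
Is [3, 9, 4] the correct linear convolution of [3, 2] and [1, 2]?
Recompute linear convolution of [3, 2] and [1, 2]: y[0] = 3×1 = 3; y[1] = 3×2 + 2×1 = 8; y[2] = 2×2 = 4 → [3, 8, 4]. Compare to given [3, 9, 4]: they differ at index 1: given 9, correct 8, so answer: No

No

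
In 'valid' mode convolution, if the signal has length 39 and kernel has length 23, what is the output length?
'Valid' mode counts only positions where the kernel fully overlaps the signal: m - n + 1 = 39 - 23 + 1 = 17

17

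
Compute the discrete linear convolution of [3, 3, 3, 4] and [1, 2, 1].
y[0] = 3×1 = 3; y[1] = 3×2 + 3×1 = 9; y[2] = 3×1 + 3×2 + 3×1 = 12; y[3] = 3×1 + 3×2 + 4×1 = 13; y[4] = 3×1 + 4×2 = 11; y[5] = 4×1 = 4

[3, 9, 12, 13, 11, 4]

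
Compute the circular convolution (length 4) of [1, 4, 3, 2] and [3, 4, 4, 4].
Use y[k] = Σ_j f[j]·g[(k-j) mod 4]. y[0] = 1×3 + 4×4 + 3×4 + 2×4 = 39; y[1] = 1×4 + 4×3 + 3×4 + 2×4 = 36; y[2] = 1×4 + 4×4 + 3×3 + 2×4 = 37; y[3] = 1×4 + 4×4 + 3×4 + 2×3 = 38. Result: [39, 36, 37, 38]

[39, 36, 37, 38]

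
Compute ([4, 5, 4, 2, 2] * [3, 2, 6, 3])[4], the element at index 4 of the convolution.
Use y[k] = Σ_i a[i]·b[k-i] at k=4. y[4] = 5×3 + 4×6 + 2×2 + 2×3 = 49

49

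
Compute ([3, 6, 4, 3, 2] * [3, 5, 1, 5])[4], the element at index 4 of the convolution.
Use y[k] = Σ_i a[i]·b[k-i] at k=4. y[4] = 6×5 + 4×1 + 3×5 + 2×3 = 55

55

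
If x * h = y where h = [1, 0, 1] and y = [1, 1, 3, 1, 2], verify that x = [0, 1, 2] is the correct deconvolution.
Forward-compute [0, 1, 2] * [1, 0, 1]: y[0] = 0×1 = 0; y[1] = 0×0 + 1×1 = 1; y[2] = 0×1 + 1×0 + 2×1 = 2; y[3] = 1×1 + 2×0 = 1; y[4] = 2×1 = 2 → [0, 1, 2, 1, 2]. Does not match given y = [1, 1, 3, 1, 2].

Not verified. [0, 1, 2] * [1, 0, 1] = [0, 1, 2, 1, 2], which differs from [1, 1, 3, 1, 2] at index 0.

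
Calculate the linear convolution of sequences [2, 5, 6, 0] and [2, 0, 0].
y[0] = 2×2 = 4; y[1] = 2×0 + 5×2 = 10; y[2] = 2×0 + 5×0 + 6×2 = 12; y[3] = 5×0 + 6×0 + 0×2 = 0; y[4] = 6×0 + 0×0 = 0; y[5] = 0×0 = 0

[4, 10, 12, 0, 0, 0]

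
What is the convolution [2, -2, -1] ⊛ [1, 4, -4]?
y[0] = 2×1 = 2; y[1] = 2×4 + -2×1 = 6; y[2] = 2×-4 + -2×4 + -1×1 = -17; y[3] = -2×-4 + -1×4 = 4; y[4] = -1×-4 = 4

[2, 6, -17, 4, 4]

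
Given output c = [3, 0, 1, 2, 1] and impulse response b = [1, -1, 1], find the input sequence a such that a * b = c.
Deconvolve c=[3, 0, 1, 2, 1] by b=[1, -1, 1]. Since b[0]=1, solve forward: a[0] = c[0] / 1 = 3; a[1] = (c[1] - 3×-1) / 1 = 3; a[2] = (c[2] - 3×-1 - 3×1) / 1 = 1. So a = [3, 3, 1]. Check by forward convolution: c[0] = 3×1 = 3; c[1] = 3×-1 + 3×1 = 0; c[2] = 3×1 + 3×-1 + 1×1 = 1; c[3] = 3×1 + 1×-1 = 2; c[4] = 1×1 = 1

[3, 3, 1]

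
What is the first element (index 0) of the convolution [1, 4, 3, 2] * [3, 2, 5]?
Use y[k] = Σ_i a[i]·b[k-i] at k=0. y[0] = 1×3 = 3

3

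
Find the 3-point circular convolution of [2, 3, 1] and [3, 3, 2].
Use y[k] = Σ_j f[j]·g[(k-j) mod 3]. y[0] = 2×3 + 3×2 + 1×3 = 15; y[1] = 2×3 + 3×3 + 1×2 = 17; y[2] = 2×2 + 3×3 + 1×3 = 16. Result: [15, 17, 16]

[15, 17, 16]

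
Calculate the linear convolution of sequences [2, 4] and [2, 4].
y[0] = 2×2 = 4; y[1] = 2×4 + 4×2 = 16; y[2] = 4×4 = 16

[4, 16, 16]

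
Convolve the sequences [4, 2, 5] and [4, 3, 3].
y[0] = 4×4 = 16; y[1] = 4×3 + 2×4 = 20; y[2] = 4×3 + 2×3 + 5×4 = 38; y[3] = 2×3 + 5×3 = 21; y[4] = 5×3 = 15

[16, 20, 38, 21, 15]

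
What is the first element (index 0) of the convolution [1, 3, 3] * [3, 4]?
Use y[k] = Σ_i a[i]·b[k-i] at k=0. y[0] = 1×3 = 3

3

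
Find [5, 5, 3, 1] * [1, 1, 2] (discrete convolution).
y[0] = 5×1 = 5; y[1] = 5×1 + 5×1 = 10; y[2] = 5×2 + 5×1 + 3×1 = 18; y[3] = 5×2 + 3×1 + 1×1 = 14; y[4] = 3×2 + 1×1 = 7; y[5] = 1×2 = 2

[5, 10, 18, 14, 7, 2]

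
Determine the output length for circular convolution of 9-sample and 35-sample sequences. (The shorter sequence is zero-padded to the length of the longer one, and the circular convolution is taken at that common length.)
Circular convolution (zero-padding the shorter input) has length max(m, n) = max(9, 35) = 35

35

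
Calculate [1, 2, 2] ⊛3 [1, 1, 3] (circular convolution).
Use y[k] = Σ_j f[j]·g[(k-j) mod 3]. y[0] = 1×1 + 2×3 + 2×1 = 9; y[1] = 1×1 + 2×1 + 2×3 = 9; y[2] = 1×3 + 2×1 + 2×1 = 7. Result: [9, 9, 7]

[9, 9, 7]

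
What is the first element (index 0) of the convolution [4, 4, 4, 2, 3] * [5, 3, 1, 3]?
Use y[k] = Σ_i a[i]·b[k-i] at k=0. y[0] = 4×5 = 20

20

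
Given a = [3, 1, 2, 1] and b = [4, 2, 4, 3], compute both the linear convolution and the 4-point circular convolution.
Linear: y_lin[0] = 3×4 = 12; y_lin[1] = 3×2 + 1×4 = 10; y_lin[2] = 3×4 + 1×2 + 2×4 = 22; y_lin[3] = 3×3 + 1×4 + 2×2 + 1×4 = 21; y_lin[4] = 1×3 + 2×4 + 1×2 = 13; y_lin[5] = 2×3 + 1×4 = 10; y_lin[6] = 1×3 = 3 → [12, 10, 22, 21, 13, 10, 3]. Circular (length 4): y[0] = 3×4 + 1×3 + 2×4 + 1×2 = 25; y[1] = 3×2 + 1×4 + 2×3 + 1×4 = 20; y[2] = 3×4 + 1×2 + 2×4 + 1×3 = 25; y[3] = 3×3 + 1×4 + 2×2 + 1×4 = 21 → [25, 20, 25, 21]

Linear: [12, 10, 22, 21, 13, 10, 3], Circular: [25, 20, 25, 21]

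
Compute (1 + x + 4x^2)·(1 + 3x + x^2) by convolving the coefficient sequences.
Ascending coefficients: a = [1, 1, 4], b = [1, 3, 1]. c[0] = 1×1 = 1; c[1] = 1×3 + 1×1 = 4; c[2] = 1×1 + 1×3 + 4×1 = 8; c[3] = 1×1 + 4×3 = 13; c[4] = 4×1 = 4. Result coefficients: [1, 4, 8, 13, 4] → 1 + 4x + 8x^2 + 13x^3 + 4x^4

1 + 4x + 8x^2 + 13x^3 + 4x^4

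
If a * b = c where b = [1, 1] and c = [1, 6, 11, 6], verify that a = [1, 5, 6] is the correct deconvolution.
Forward-compute [1, 5, 6] * [1, 1]: c[0] = 1×1 = 1; c[1] = 1×1 + 5×1 = 6; c[2] = 5×1 + 6×1 = 11; c[3] = 6×1 = 6 → [1, 6, 11, 6]. Matches given c = [1, 6, 11, 6], so verified.

Verified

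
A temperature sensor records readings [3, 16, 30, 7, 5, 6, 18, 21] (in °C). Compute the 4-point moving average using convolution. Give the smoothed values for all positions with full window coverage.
4-point moving average kernel = [1, 1, 1, 1]. Apply in 'valid' mode (full window coverage): avg[0] = (3 + 16 + 30 + 7) / 4 = 14.0; avg[1] = (16 + 30 + 7 + 5) / 4 = 14.5; avg[2] = (30 + 7 + 5 + 6) / 4 = 12.0; avg[3] = (7 + 5 + 6 + 18) / 4 = 9.0; avg[4] = (5 + 6 + 18 + 21) / 4 = 12.5. Smoothed values: [14.0, 14.5, 12.0, 9.0, 12.5]

[14.0, 14.5, 12.0, 9.0, 12.5]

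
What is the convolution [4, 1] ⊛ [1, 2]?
y[0] = 4×1 = 4; y[1] = 4×2 + 1×1 = 9; y[2] = 1×2 = 2

[4, 9, 2]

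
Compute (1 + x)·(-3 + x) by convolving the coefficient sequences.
Ascending coefficients: a = [1, 1], b = [-3, 1]. c[0] = 1×-3 = -3; c[1] = 1×1 + 1×-3 = -2; c[2] = 1×1 = 1. Result coefficients: [-3, -2, 1] → -3 - 2x + x^2

-3 - 2x + x^2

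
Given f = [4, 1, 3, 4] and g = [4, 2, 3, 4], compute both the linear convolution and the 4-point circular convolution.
Linear: y_lin[0] = 4×4 = 16; y_lin[1] = 4×2 + 1×4 = 12; y_lin[2] = 4×3 + 1×2 + 3×4 = 26; y_lin[3] = 4×4 + 1×3 + 3×2 + 4×4 = 41; y_lin[4] = 1×4 + 3×3 + 4×2 = 21; y_lin[5] = 3×4 + 4×3 = 24; y_lin[6] = 4×4 = 16 → [16, 12, 26, 41, 21, 24, 16]. Circular (length 4): y[0] = 4×4 + 1×4 + 3×3 + 4×2 = 37; y[1] = 4×2 + 1×4 + 3×4 + 4×3 = 36; y[2] = 4×3 + 1×2 + 3×4 + 4×4 = 42; y[3] = 4×4 + 1×3 + 3×2 + 4×4 = 41 → [37, 36, 42, 41]

Linear: [16, 12, 26, 41, 21, 24, 16], Circular: [37, 36, 42, 41]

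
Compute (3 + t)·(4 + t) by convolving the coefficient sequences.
Ascending coefficients: a = [3, 1], b = [4, 1]. c[0] = 3×4 = 12; c[1] = 3×1 + 1×4 = 7; c[2] = 1×1 = 1. Result coefficients: [12, 7, 1] → 12 + 7t + t^2

12 + 7t + t^2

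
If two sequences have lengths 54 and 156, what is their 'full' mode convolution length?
Linear/full convolution length: m + n - 1 = 54 + 156 - 1 = 209

209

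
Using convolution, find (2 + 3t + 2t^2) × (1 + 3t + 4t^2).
Ascending coefficients: a = [2, 3, 2], b = [1, 3, 4]. c[0] = 2×1 = 2; c[1] = 2×3 + 3×1 = 9; c[2] = 2×4 + 3×3 + 2×1 = 19; c[3] = 3×4 + 2×3 = 18; c[4] = 2×4 = 8. Result coefficients: [2, 9, 19, 18, 8] → 2 + 9t + 19t^2 + 18t^3 + 8t^4

2 + 9t + 19t^2 + 18t^3 + 8t^4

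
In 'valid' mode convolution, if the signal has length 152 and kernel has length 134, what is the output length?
'Valid' mode counts only positions where the kernel fully overlaps the signal: m - n + 1 = 152 - 134 + 1 = 19

19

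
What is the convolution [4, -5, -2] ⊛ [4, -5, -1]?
y[0] = 4×4 = 16; y[1] = 4×-5 + -5×4 = -40; y[2] = 4×-1 + -5×-5 + -2×4 = 13; y[3] = -5×-1 + -2×-5 = 15; y[4] = -2×-1 = 2

[16, -40, 13, 15, 2]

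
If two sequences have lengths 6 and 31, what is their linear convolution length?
Linear/full convolution length: m + n - 1 = 6 + 31 - 1 = 36

36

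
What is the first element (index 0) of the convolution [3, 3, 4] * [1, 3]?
Use y[k] = Σ_i a[i]·b[k-i] at k=0. y[0] = 3×1 = 3

3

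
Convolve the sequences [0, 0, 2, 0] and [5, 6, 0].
y[0] = 0×5 = 0; y[1] = 0×6 + 0×5 = 0; y[2] = 0×0 + 0×6 + 2×5 = 10; y[3] = 0×0 + 2×6 + 0×5 = 12; y[4] = 2×0 + 0×6 = 0; y[5] = 0×0 = 0

[0, 0, 10, 12, 0, 0]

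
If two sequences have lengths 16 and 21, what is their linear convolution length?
Linear/full convolution length: m + n - 1 = 16 + 21 - 1 = 36

36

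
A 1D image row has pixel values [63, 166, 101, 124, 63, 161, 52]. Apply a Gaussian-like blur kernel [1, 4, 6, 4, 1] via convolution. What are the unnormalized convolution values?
Convolve image row [63, 166, 101, 124, 63, 161, 52] with kernel [1, 4, 6, 4, 1]: y[0] = 63×1 = 63; y[1] = 63×4 + 166×1 = 418; y[2] = 63×6 + 166×4 + 101×1 = 1143; y[3] = 63×4 + 166×6 + 101×4 + 124×1 = 1776; y[4] = 63×1 + 166×4 + 101×6 + 124×4 + 63×1 = 1892; y[5] = 166×1 + 101×4 + 124×6 + 63×4 + 161×1 = 1727; y[6] = 101×1 + 124×4 + 63×6 + 161×4 + 52×1 = 1671; y[7] = 124×1 + 63×4 + 161×6 + 52×4 = 1550; y[8] = 63×1 + 161×4 + 52×6 = 1019; y[9] = 161×1 + 52×4 = 369; y[10] = 52×1 = 52 → [63, 418, 1143, 1776, 1892, 1727, 1671, 1550, 1019, 369, 52]. Normalization factor = sum(kernel) = 16.

[63, 418, 1143, 1776, 1892, 1727, 1671, 1550, 1019, 369, 52]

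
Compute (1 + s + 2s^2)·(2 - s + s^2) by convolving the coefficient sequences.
Ascending coefficients: a = [1, 1, 2], b = [2, -1, 1]. c[0] = 1×2 = 2; c[1] = 1×-1 + 1×2 = 1; c[2] = 1×1 + 1×-1 + 2×2 = 4; c[3] = 1×1 + 2×-1 = -1; c[4] = 2×1 = 2. Result coefficients: [2, 1, 4, -1, 2] → 2 + s + 4s^2 - s^3 + 2s^4

2 + s + 4s^2 - s^3 + 2s^4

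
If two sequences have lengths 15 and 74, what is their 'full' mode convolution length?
Linear/full convolution length: m + n - 1 = 15 + 74 - 1 = 88

88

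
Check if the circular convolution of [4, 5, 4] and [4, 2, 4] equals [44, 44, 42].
Recompute circular convolution of [4, 5, 4] and [4, 2, 4]: y[0] = 4×4 + 5×4 + 4×2 = 44; y[1] = 4×2 + 5×4 + 4×4 = 44; y[2] = 4×4 + 5×2 + 4×4 = 42 → [44, 44, 42]. Given [44, 44, 42] matches, so answer: Yes

Yes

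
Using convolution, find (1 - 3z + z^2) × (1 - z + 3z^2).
Ascending coefficients: a = [1, -3, 1], b = [1, -1, 3]. c[0] = 1×1 = 1; c[1] = 1×-1 + -3×1 = -4; c[2] = 1×3 + -3×-1 + 1×1 = 7; c[3] = -3×3 + 1×-1 = -10; c[4] = 1×3 = 3. Result coefficients: [1, -4, 7, -10, 3] → 1 - 4z + 7z^2 - 10z^3 + 3z^4

1 - 4z + 7z^2 - 10z^3 + 3z^4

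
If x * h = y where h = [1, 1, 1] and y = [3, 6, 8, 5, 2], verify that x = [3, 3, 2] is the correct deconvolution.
Forward-compute [3, 3, 2] * [1, 1, 1]: y[0] = 3×1 = 3; y[1] = 3×1 + 3×1 = 6; y[2] = 3×1 + 3×1 + 2×1 = 8; y[3] = 3×1 + 2×1 = 5; y[4] = 2×1 = 2 → [3, 6, 8, 5, 2]. Matches given y = [3, 6, 8, 5, 2], so verified.

Verified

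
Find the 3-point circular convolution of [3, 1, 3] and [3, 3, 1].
Use y[k] = Σ_j a[j]·b[(k-j) mod 3]. y[0] = 3×3 + 1×1 + 3×3 = 19; y[1] = 3×3 + 1×3 + 3×1 = 15; y[2] = 3×1 + 1×3 + 3×3 = 15. Result: [19, 15, 15]

[19, 15, 15]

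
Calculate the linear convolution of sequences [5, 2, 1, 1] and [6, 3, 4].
y[0] = 5×6 = 30; y[1] = 5×3 + 2×6 = 27; y[2] = 5×4 + 2×3 + 1×6 = 32; y[3] = 2×4 + 1×3 + 1×6 = 17; y[4] = 1×4 + 1×3 = 7; y[5] = 1×4 = 4

[30, 27, 32, 17, 7, 4]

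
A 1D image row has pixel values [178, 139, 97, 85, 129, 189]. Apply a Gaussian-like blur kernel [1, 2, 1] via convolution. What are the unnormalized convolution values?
Convolve image row [178, 139, 97, 85, 129, 189] with kernel [1, 2, 1]: y[0] = 178×1 = 178; y[1] = 178×2 + 139×1 = 495; y[2] = 178×1 + 139×2 + 97×1 = 553; y[3] = 139×1 + 97×2 + 85×1 = 418; y[4] = 97×1 + 85×2 + 129×1 = 396; y[5] = 85×1 + 129×2 + 189×1 = 532; y[6] = 129×1 + 189×2 = 507; y[7] = 189×1 = 189 → [178, 495, 553, 418, 396, 532, 507, 189]. Normalization factor = sum(kernel) = 4.

[178, 495, 553, 418, 396, 532, 507, 189]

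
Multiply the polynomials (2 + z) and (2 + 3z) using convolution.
Ascending coefficients: a = [2, 1], b = [2, 3]. c[0] = 2×2 = 4; c[1] = 2×3 + 1×2 = 8; c[2] = 1×3 = 3. Result coefficients: [4, 8, 3] → 4 + 8z + 3z^2

4 + 8z + 3z^2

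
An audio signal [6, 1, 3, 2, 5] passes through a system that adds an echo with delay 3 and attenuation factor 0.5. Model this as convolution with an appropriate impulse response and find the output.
Direct-path + delayed-attenuated-path model → impulse response h = [1, 0, 0, 0.5] (1 at lag 0, 0.5 at lag 3). Output y[n] = x[n] + 0.5·x[n - 3] (with x[n] = 0 outside 0..4): y[0] = 6 + 0.5×0 = 6; y[1] = 1 + 0.5×0 = 1; y[2] = 3 + 0.5×0 = 3; y[3] = 2 + 0.5×6 = 5.0; y[4] = 5 + 0.5×1 = 5.5; y[5] = 0 + 0.5×3 = 1.5; y[6] = 0 + 0.5×2 = 1.0; y[7] = 0 + 0.5×5 = 2.5. So y = [6, 1, 3, 5.0, 5.5, 1.5, 1.0, 2.5]

[6, 1, 3, 5.0, 5.5, 1.5, 1.0, 2.5]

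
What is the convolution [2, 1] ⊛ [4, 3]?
y[0] = 2×4 = 8; y[1] = 2×3 + 1×4 = 10; y[2] = 1×3 = 3

[8, 10, 3]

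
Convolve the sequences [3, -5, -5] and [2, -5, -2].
y[0] = 3×2 = 6; y[1] = 3×-5 + -5×2 = -25; y[2] = 3×-2 + -5×-5 + -5×2 = 9; y[3] = -5×-2 + -5×-5 = 35; y[4] = -5×-2 = 10

[6, -25, 9, 35, 10]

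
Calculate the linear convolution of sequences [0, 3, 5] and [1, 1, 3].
y[0] = 0×1 = 0; y[1] = 0×1 + 3×1 = 3; y[2] = 0×3 + 3×1 + 5×1 = 8; y[3] = 3×3 + 5×1 = 14; y[4] = 5×3 = 15

[0, 3, 8, 14, 15]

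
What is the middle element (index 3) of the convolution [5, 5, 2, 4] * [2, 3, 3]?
Use y[k] = Σ_i a[i]·b[k-i] at k=3. y[3] = 5×3 + 2×3 + 4×2 = 29

29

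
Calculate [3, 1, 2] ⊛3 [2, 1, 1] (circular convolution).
Use y[k] = Σ_j x[j]·h[(k-j) mod 3]. y[0] = 3×2 + 1×1 + 2×1 = 9; y[1] = 3×1 + 1×2 + 2×1 = 7; y[2] = 3×1 + 1×1 + 2×2 = 8. Result: [9, 7, 8]

[9, 7, 8]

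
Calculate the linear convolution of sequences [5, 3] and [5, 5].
y[0] = 5×5 = 25; y[1] = 5×5 + 3×5 = 40; y[2] = 3×5 = 15

[25, 40, 15]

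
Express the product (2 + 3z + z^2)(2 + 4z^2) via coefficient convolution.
Ascending coefficients: a = [2, 3, 1], b = [2, 0, 4]. c[0] = 2×2 = 4; c[1] = 2×0 + 3×2 = 6; c[2] = 2×4 + 3×0 + 1×2 = 10; c[3] = 3×4 + 1×0 = 12; c[4] = 1×4 = 4. Result coefficients: [4, 6, 10, 12, 4] → 4 + 6z + 10z^2 + 12z^3 + 4z^4

4 + 6z + 10z^2 + 12z^3 + 4z^4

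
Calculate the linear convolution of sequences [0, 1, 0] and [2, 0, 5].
y[0] = 0×2 = 0; y[1] = 0×0 + 1×2 = 2; y[2] = 0×5 + 1×0 + 0×2 = 0; y[3] = 1×5 + 0×0 = 5; y[4] = 0×5 = 0

[0, 2, 0, 5, 0]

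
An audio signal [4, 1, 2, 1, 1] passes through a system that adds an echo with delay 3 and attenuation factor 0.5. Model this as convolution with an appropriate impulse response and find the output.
Direct-path + delayed-attenuated-path model → impulse response h = [1, 0, 0, 0.5] (1 at lag 0, 0.5 at lag 3). Output y[n] = x[n] + 0.5·x[n - 3] (with x[n] = 0 outside 0..4): y[0] = 4 + 0.5×0 = 4; y[1] = 1 + 0.5×0 = 1; y[2] = 2 + 0.5×0 = 2; y[3] = 1 + 0.5×4 = 3.0; y[4] = 1 + 0.5×1 = 1.5; y[5] = 0 + 0.5×2 = 1.0; y[6] = 0 + 0.5×1 = 0.5; y[7] = 0 + 0.5×1 = 0.5. So y = [4, 1, 2, 3.0, 1.5, 1.0, 0.5, 0.5]

[4, 1, 2, 3.0, 1.5, 1.0, 0.5, 0.5]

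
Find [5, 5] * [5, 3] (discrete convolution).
y[0] = 5×5 = 25; y[1] = 5×3 + 5×5 = 40; y[2] = 5×3 = 15

[25, 40, 15]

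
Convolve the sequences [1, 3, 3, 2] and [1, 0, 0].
y[0] = 1×1 = 1; y[1] = 1×0 + 3×1 = 3; y[2] = 1×0 + 3×0 + 3×1 = 3; y[3] = 3×0 + 3×0 + 2×1 = 2; y[4] = 3×0 + 2×0 = 0; y[5] = 2×0 = 0

[1, 3, 3, 2, 0, 0]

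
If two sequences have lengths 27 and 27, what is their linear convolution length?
Linear/full convolution length: m + n - 1 = 27 + 27 - 1 = 53

53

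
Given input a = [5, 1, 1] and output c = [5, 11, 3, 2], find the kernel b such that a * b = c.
Output length 4 = len(a) + len(b) - 1 ⇒ len(b) = 2. Solve b forward using b[k] = (c[k] - Σ_{i≥1} a[i]·b[k-i]) / a[0]: b[0] = c[0] / a[0] = 5 / 5 = 1; b[1] = (c[1] - 1×1) / a[0] = (11 - 1×1) / 5 = 2. So b = [1, 2]. Forward-check [5, 1, 1] * [1, 2]: c[0] = 5×1 = 5; c[1] = 5×2 + 1×1 = 11; c[2] = 1×2 + 1×1 = 3; c[3] = 1×2 = 2 → [5, 11, 3, 2] ✓

[1, 2]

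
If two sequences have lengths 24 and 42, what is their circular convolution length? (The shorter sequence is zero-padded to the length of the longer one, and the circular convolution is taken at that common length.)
Circular convolution (zero-padding the shorter input) has length max(m, n) = max(24, 42) = 42

42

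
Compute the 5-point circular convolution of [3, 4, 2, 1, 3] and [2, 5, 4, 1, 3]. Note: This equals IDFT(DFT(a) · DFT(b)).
Either evaluate y[k] = Σ_j a[j]·b[(k-j) mod 5] directly, or use IDFT(DFT(a) · DFT(b)). y[0] = 3×2 + 4×3 + 2×1 + 1×4 + 3×5 = 39; y[1] = 3×5 + 4×2 + 2×3 + 1×1 + 3×4 = 42; y[2] = 3×4 + 4×5 + 2×2 + 1×3 + 3×1 = 42; y[3] = 3×1 + 4×4 + 2×5 + 1×2 + 3×3 = 40; y[4] = 3×3 + 4×1 + 2×4 + 1×5 + 3×2 = 32. Result: [39, 42, 42, 40, 32]

[39, 42, 42, 40, 32]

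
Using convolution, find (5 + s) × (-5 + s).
Ascending coefficients: a = [5, 1], b = [-5, 1]. c[0] = 5×-5 = -25; c[1] = 5×1 + 1×-5 = 0; c[2] = 1×1 = 1. Result coefficients: [-25, 0, 1] → -25 + s^2

-25 + s^2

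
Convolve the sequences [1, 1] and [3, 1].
y[0] = 1×3 = 3; y[1] = 1×1 + 1×3 = 4; y[2] = 1×1 = 1

[3, 4, 1]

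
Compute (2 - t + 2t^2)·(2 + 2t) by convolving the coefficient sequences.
Ascending coefficients: a = [2, -1, 2], b = [2, 2]. c[0] = 2×2 = 4; c[1] = 2×2 + -1×2 = 2; c[2] = -1×2 + 2×2 = 2; c[3] = 2×2 = 4. Result coefficients: [4, 2, 2, 4] → 4 + 2t + 2t^2 + 4t^3

4 + 2t + 2t^2 + 4t^3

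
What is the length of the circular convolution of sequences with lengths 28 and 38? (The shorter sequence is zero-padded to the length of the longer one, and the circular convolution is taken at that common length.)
Circular convolution (zero-padding the shorter input) has length max(m, n) = max(28, 38) = 38

38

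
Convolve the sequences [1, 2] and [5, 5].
y[0] = 1×5 = 5; y[1] = 1×5 + 2×5 = 15; y[2] = 2×5 = 10

[5, 15, 10]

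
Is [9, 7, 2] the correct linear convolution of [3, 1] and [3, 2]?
Recompute linear convolution of [3, 1] and [3, 2]: y[0] = 3×3 = 9; y[1] = 3×2 + 1×3 = 9; y[2] = 1×2 = 2 → [9, 9, 2]. Compare to given [9, 7, 2]: they differ at index 1: given 7, correct 9, so answer: No

No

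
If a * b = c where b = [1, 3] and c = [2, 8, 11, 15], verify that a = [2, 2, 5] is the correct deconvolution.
Forward-compute [2, 2, 5] * [1, 3]: c[0] = 2×1 = 2; c[1] = 2×3 + 2×1 = 8; c[2] = 2×3 + 5×1 = 11; c[3] = 5×3 = 15 → [2, 8, 11, 15]. Matches given c = [2, 8, 11, 15], so verified.

Verified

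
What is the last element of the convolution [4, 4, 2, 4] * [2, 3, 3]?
Use y[k] = Σ_i a[i]·b[k-i] at k=5. y[5] = 4×3 = 12

12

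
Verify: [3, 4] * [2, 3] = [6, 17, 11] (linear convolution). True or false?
Recompute linear convolution of [3, 4] and [2, 3]: y[0] = 3×2 = 6; y[1] = 3×3 + 4×2 = 17; y[2] = 4×3 = 12 → [6, 17, 12]. Compare to given [6, 17, 11]: they differ at index 2: given 11, correct 12, so answer: No

No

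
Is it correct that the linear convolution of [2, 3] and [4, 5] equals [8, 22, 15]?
Recompute linear convolution of [2, 3] and [4, 5]: y[0] = 2×4 = 8; y[1] = 2×5 + 3×4 = 22; y[2] = 3×5 = 15 → [8, 22, 15]. Given [8, 22, 15] matches, so answer: Yes

Yes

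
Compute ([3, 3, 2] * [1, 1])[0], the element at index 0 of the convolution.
Use y[k] = Σ_i a[i]·b[k-i] at k=0. y[0] = 3×1 = 3

3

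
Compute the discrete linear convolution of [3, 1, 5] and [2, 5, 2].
y[0] = 3×2 = 6; y[1] = 3×5 + 1×2 = 17; y[2] = 3×2 + 1×5 + 5×2 = 21; y[3] = 1×2 + 5×5 = 27; y[4] = 5×2 = 10

[6, 17, 21, 27, 10]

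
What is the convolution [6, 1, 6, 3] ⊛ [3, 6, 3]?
y[0] = 6×3 = 18; y[1] = 6×6 + 1×3 = 39; y[2] = 6×3 + 1×6 + 6×3 = 42; y[3] = 1×3 + 6×6 + 3×3 = 48; y[4] = 6×3 + 3×6 = 36; y[5] = 3×3 = 9

[18, 39, 42, 48, 36, 9]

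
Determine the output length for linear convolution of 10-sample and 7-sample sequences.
Linear/full convolution length: m + n - 1 = 10 + 7 - 1 = 16

16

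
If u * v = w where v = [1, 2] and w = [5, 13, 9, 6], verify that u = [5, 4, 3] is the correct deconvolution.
Forward-compute [5, 4, 3] * [1, 2]: w[0] = 5×1 = 5; w[1] = 5×2 + 4×1 = 14; w[2] = 4×2 + 3×1 = 11; w[3] = 3×2 = 6 → [5, 14, 11, 6]. Does not match given w = [5, 13, 9, 6].

Not verified. [5, 4, 3] * [1, 2] = [5, 14, 11, 6], which differs from [5, 13, 9, 6] at index 1.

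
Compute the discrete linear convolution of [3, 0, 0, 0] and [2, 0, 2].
y[0] = 3×2 = 6; y[1] = 3×0 + 0×2 = 0; y[2] = 3×2 + 0×0 + 0×2 = 6; y[3] = 0×2 + 0×0 + 0×2 = 0; y[4] = 0×2 + 0×0 = 0; y[5] = 0×2 = 0

[6, 0, 6, 0, 0, 0]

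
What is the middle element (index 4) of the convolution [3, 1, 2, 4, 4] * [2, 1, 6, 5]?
Use y[k] = Σ_i a[i]·b[k-i] at k=4. y[4] = 1×5 + 2×6 + 4×1 + 4×2 = 29

29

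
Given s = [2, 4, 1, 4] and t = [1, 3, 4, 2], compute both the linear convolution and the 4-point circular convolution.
Linear: y_lin[0] = 2×1 = 2; y_lin[1] = 2×3 + 4×1 = 10; y_lin[2] = 2×4 + 4×3 + 1×1 = 21; y_lin[3] = 2×2 + 4×4 + 1×3 + 4×1 = 27; y_lin[4] = 4×2 + 1×4 + 4×3 = 24; y_lin[5] = 1×2 + 4×4 = 18; y_lin[6] = 4×2 = 8 → [2, 10, 21, 27, 24, 18, 8]. Circular (length 4): y[0] = 2×1 + 4×2 + 1×4 + 4×3 = 26; y[1] = 2×3 + 4×1 + 1×2 + 4×4 = 28; y[2] = 2×4 + 4×3 + 1×1 + 4×2 = 29; y[3] = 2×2 + 4×4 + 1×3 + 4×1 = 27 → [26, 28, 29, 27]

Linear: [2, 10, 21, 27, 24, 18, 8], Circular: [26, 28, 29, 27]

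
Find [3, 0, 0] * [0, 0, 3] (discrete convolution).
y[0] = 3×0 = 0; y[1] = 3×0 + 0×0 = 0; y[2] = 3×3 + 0×0 + 0×0 = 9; y[3] = 0×3 + 0×0 = 0; y[4] = 0×3 = 0

[0, 0, 9, 0, 0]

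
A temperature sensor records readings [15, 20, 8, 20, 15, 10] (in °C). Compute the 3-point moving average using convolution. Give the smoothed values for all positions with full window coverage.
3-point moving average kernel = [1, 1, 1]. Apply in 'valid' mode (full window coverage): avg[0] = (15 + 20 + 8) / 3 = 14.33; avg[1] = (20 + 8 + 20) / 3 = 16.0; avg[2] = (8 + 20 + 15) / 3 = 14.33; avg[3] = (20 + 15 + 10) / 3 = 15.0. Smoothed values: [14.33, 16.0, 14.33, 15.0]

[14.33, 16.0, 14.33, 15.0]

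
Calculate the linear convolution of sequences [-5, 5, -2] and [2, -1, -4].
y[0] = -5×2 = -10; y[1] = -5×-1 + 5×2 = 15; y[2] = -5×-4 + 5×-1 + -2×2 = 11; y[3] = 5×-4 + -2×-1 = -18; y[4] = -2×-4 = 8

[-10, 15, 11, -18, 8]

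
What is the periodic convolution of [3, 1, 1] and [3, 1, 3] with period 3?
Use y[k] = Σ_j s[j]·t[(k-j) mod 3]. y[0] = 3×3 + 1×3 + 1×1 = 13; y[1] = 3×1 + 1×3 + 1×3 = 9; y[2] = 3×3 + 1×1 + 1×3 = 13. Result: [13, 9, 13]

[13, 9, 13]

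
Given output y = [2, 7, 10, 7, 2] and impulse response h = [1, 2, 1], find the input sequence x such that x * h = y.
Deconvolve y=[2, 7, 10, 7, 2] by h=[1, 2, 1]. Since h[0]=1, solve forward: x[0] = y[0] / 1 = 2; x[1] = (y[1] - 2×2) / 1 = 3; x[2] = (y[2] - 3×2 - 2×1) / 1 = 2. So x = [2, 3, 2]. Check by forward convolution: y[0] = 2×1 = 2; y[1] = 2×2 + 3×1 = 7; y[2] = 2×1 + 3×2 + 2×1 = 10; y[3] = 3×1 + 2×2 = 7; y[4] = 2×1 = 2

[2, 3, 2]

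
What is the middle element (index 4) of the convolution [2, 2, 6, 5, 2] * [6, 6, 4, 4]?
Use y[k] = Σ_i a[i]·b[k-i] at k=4. y[4] = 2×4 + 6×4 + 5×6 + 2×6 = 74

74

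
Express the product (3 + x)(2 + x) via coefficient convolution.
Ascending coefficients: a = [3, 1], b = [2, 1]. c[0] = 3×2 = 6; c[1] = 3×1 + 1×2 = 5; c[2] = 1×1 = 1. Result coefficients: [6, 5, 1] → 6 + 5x + x^2

6 + 5x + x^2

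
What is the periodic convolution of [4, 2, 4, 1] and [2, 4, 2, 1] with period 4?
Use y[k] = Σ_j u[j]·v[(k-j) mod 4]. y[0] = 4×2 + 2×1 + 4×2 + 1×4 = 22; y[1] = 4×4 + 2×2 + 4×1 + 1×2 = 26; y[2] = 4×2 + 2×4 + 4×2 + 1×1 = 25; y[3] = 4×1 + 2×2 + 4×4 + 1×2 = 26. Result: [22, 26, 25, 26]

[22, 26, 25, 26]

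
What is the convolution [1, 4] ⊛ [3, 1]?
y[0] = 1×3 = 3; y[1] = 1×1 + 4×3 = 13; y[2] = 4×1 = 4

[3, 13, 4]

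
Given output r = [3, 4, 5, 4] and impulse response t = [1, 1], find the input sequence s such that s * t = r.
Deconvolve r=[3, 4, 5, 4] by t=[1, 1]. Since t[0]=1, solve forward: s[0] = r[0] / 1 = 3; s[1] = (r[1] - 3×1) / 1 = 1; s[2] = (r[2] - 1×1) / 1 = 4. So s = [3, 1, 4]. Check by forward convolution: r[0] = 3×1 = 3; r[1] = 3×1 + 1×1 = 4; r[2] = 1×1 + 4×1 = 5; r[3] = 4×1 = 4

[3, 1, 4]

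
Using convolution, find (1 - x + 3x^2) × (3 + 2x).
Ascending coefficients: a = [1, -1, 3], b = [3, 2]. c[0] = 1×3 = 3; c[1] = 1×2 + -1×3 = -1; c[2] = -1×2 + 3×3 = 7; c[3] = 3×2 = 6. Result coefficients: [3, -1, 7, 6] → 3 - x + 7x^2 + 6x^3

3 - x + 7x^2 + 6x^3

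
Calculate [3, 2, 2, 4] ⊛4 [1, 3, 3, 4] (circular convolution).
Use y[k] = Σ_j f[j]·g[(k-j) mod 4]. y[0] = 3×1 + 2×4 + 2×3 + 4×3 = 29; y[1] = 3×3 + 2×1 + 2×4 + 4×3 = 31; y[2] = 3×3 + 2×3 + 2×1 + 4×4 = 33; y[3] = 3×4 + 2×3 + 2×3 + 4×1 = 28. Result: [29, 31, 33, 28]

[29, 31, 33, 28]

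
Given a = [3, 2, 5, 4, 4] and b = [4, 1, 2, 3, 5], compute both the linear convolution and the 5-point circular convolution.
Linear: y_lin[0] = 3×4 = 12; y_lin[1] = 3×1 + 2×4 = 11; y_lin[2] = 3×2 + 2×1 + 5×4 = 28; y_lin[3] = 3×3 + 2×2 + 5×1 + 4×4 = 34; y_lin[4] = 3×5 + 2×3 + 5×2 + 4×1 + 4×4 = 51; y_lin[5] = 2×5 + 5×3 + 4×2 + 4×1 = 37; y_lin[6] = 5×5 + 4×3 + 4×2 = 45; y_lin[7] = 4×5 + 4×3 = 32; y_lin[8] = 4×5 = 20 → [12, 11, 28, 34, 51, 37, 45, 32, 20]. Circular (length 5): y[0] = 3×4 + 2×5 + 5×3 + 4×2 + 4×1 = 49; y[1] = 3×1 + 2×4 + 5×5 + 4×3 + 4×2 = 56; y[2] = 3×2 + 2×1 + 5×4 + 4×5 + 4×3 = 60; y[3] = 3×3 + 2×2 + 5×1 + 4×4 + 4×5 = 54; y[4] = 3×5 + 2×3 + 5×2 + 4×1 + 4×4 = 51 → [49, 56, 60, 54, 51]

Linear: [12, 11, 28, 34, 51, 37, 45, 32, 20], Circular: [49, 56, 60, 54, 51]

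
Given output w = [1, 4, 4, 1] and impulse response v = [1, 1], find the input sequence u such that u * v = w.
Deconvolve w=[1, 4, 4, 1] by v=[1, 1]. Since v[0]=1, solve forward: u[0] = w[0] / 1 = 1; u[1] = (w[1] - 1×1) / 1 = 3; u[2] = (w[2] - 3×1) / 1 = 1. So u = [1, 3, 1]. Check by forward convolution: w[0] = 1×1 = 1; w[1] = 1×1 + 3×1 = 4; w[2] = 3×1 + 1×1 = 4; w[3] = 1×1 = 1

[1, 3, 1]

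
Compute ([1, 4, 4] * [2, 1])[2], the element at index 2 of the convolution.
Use y[k] = Σ_i a[i]·b[k-i] at k=2. y[2] = 4×1 + 4×2 = 12

12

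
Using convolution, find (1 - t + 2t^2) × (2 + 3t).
Ascending coefficients: a = [1, -1, 2], b = [2, 3]. c[0] = 1×2 = 2; c[1] = 1×3 + -1×2 = 1; c[2] = -1×3 + 2×2 = 1; c[3] = 2×3 = 6. Result coefficients: [2, 1, 1, 6] → 2 + t + t^2 + 6t^3

2 + t + t^2 + 6t^3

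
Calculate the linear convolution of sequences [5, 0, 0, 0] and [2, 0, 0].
y[0] = 5×2 = 10; y[1] = 5×0 + 0×2 = 0; y[2] = 5×0 + 0×0 + 0×2 = 0; y[3] = 0×0 + 0×0 + 0×2 = 0; y[4] = 0×0 + 0×0 = 0; y[5] = 0×0 = 0

[10, 0, 0, 0, 0, 0]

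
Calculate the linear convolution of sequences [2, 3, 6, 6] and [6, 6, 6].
y[0] = 2×6 = 12; y[1] = 2×6 + 3×6 = 30; y[2] = 2×6 + 3×6 + 6×6 = 66; y[3] = 3×6 + 6×6 + 6×6 = 90; y[4] = 6×6 + 6×6 = 72; y[5] = 6×6 = 36

[12, 30, 66, 90, 72, 36]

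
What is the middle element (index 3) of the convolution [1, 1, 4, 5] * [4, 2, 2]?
Use y[k] = Σ_i a[i]·b[k-i] at k=3. y[3] = 1×2 + 4×2 + 5×4 = 30

30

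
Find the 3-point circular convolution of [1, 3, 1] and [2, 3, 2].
Use y[k] = Σ_j u[j]·v[(k-j) mod 3]. y[0] = 1×2 + 3×2 + 1×3 = 11; y[1] = 1×3 + 3×2 + 1×2 = 11; y[2] = 1×2 + 3×3 + 1×2 = 13. Result: [11, 11, 13]

[11, 11, 13]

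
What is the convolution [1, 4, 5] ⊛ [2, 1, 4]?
y[0] = 1×2 = 2; y[1] = 1×1 + 4×2 = 9; y[2] = 1×4 + 4×1 + 5×2 = 18; y[3] = 4×4 + 5×1 = 21; y[4] = 5×4 = 20

[2, 9, 18, 21, 20]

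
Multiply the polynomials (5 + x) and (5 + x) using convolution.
Ascending coefficients: a = [5, 1], b = [5, 1]. c[0] = 5×5 = 25; c[1] = 5×1 + 1×5 = 10; c[2] = 1×1 = 1. Result coefficients: [25, 10, 1] → 25 + 10x + x^2

25 + 10x + x^2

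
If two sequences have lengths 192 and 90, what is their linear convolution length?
Linear/full convolution length: m + n - 1 = 192 + 90 - 1 = 281

281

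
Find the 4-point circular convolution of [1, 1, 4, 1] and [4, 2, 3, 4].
Use y[k] = Σ_j f[j]·g[(k-j) mod 4]. y[0] = 1×4 + 1×4 + 4×3 + 1×2 = 22; y[1] = 1×2 + 1×4 + 4×4 + 1×3 = 25; y[2] = 1×3 + 1×2 + 4×4 + 1×4 = 25; y[3] = 1×4 + 1×3 + 4×2 + 1×4 = 19. Result: [22, 25, 25, 19]

[22, 25, 25, 19]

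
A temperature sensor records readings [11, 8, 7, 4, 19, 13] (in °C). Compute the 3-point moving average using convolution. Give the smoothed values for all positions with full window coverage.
3-point moving average kernel = [1, 1, 1]. Apply in 'valid' mode (full window coverage): avg[0] = (11 + 8 + 7) / 3 = 8.67; avg[1] = (8 + 7 + 4) / 3 = 6.33; avg[2] = (7 + 4 + 19) / 3 = 10.0; avg[3] = (4 + 19 + 13) / 3 = 12.0. Smoothed values: [8.67, 6.33, 10.0, 12.0]

[8.67, 6.33, 10.0, 12.0]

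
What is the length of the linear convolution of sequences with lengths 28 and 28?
Linear/full convolution length: m + n - 1 = 28 + 28 - 1 = 55

55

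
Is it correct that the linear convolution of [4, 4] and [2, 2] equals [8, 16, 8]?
Recompute linear convolution of [4, 4] and [2, 2]: y[0] = 4×2 = 8; y[1] = 4×2 + 4×2 = 16; y[2] = 4×2 = 8 → [8, 16, 8]. Given [8, 16, 8] matches, so answer: Yes

Yes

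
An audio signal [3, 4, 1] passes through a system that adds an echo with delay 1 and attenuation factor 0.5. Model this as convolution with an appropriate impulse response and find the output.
Direct-path + delayed-attenuated-path model → impulse response h = [1, 0.5] (1 at lag 0, 0.5 at lag 1). Output y[n] = x[n] + 0.5·x[n - 1] (with x[n] = 0 outside 0..2): y[0] = 3 + 0.5×0 = 3; y[1] = 4 + 0.5×3 = 5.5; y[2] = 1 + 0.5×4 = 3.0; y[3] = 0 + 0.5×1 = 0.5. So y = [3, 5.5, 3.0, 0.5]

[3, 5.5, 3.0, 0.5]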